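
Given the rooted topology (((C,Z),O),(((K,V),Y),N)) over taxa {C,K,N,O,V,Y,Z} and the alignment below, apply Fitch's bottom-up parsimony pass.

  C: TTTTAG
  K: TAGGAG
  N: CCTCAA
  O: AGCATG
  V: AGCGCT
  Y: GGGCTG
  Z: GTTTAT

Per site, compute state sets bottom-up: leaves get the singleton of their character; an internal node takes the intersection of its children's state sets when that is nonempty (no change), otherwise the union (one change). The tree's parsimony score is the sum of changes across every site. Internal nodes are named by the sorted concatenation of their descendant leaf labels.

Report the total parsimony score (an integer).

20

[col 0] CZ: children C:{T}, Z:{G} ∪→ {G,T}; cost 1
[col 0] COZ: children CZ:{G,T}, O:{A} ∪→ {A,G,T}; cost 1
[col 0] KV: children K:{T}, V:{A} ∪→ {A,T}; cost 1
[col 0] KVY: children KV:{A,T}, Y:{G} ∪→ {A,G,T}; cost 1
[col 0] KNVY: children KVY:{A,G,T}, N:{C} ∪→ {A,C,G,T}; cost 1
[col 0] CKNOVYZ: children COZ:{A,G,T}, KNVY:{A,C,G,T} ∩→ {A,G,T}; cost 0
[col 1] CZ: children C:{T}, Z:{T} ∩→ {T}; cost 0
[col 1] COZ: children CZ:{T}, O:{G} ∪→ {G,T}; cost 1
[col 1] KV: children K:{A}, V:{G} ∪→ {A,G}; cost 1
[col 1] KVY: children KV:{A,G}, Y:{G} ∩→ {G}; cost 0
[col 1] KNVY: children KVY:{G}, N:{C} ∪→ {C,G}; cost 1
[col 1] CKNOVYZ: children COZ:{G,T}, KNVY:{C,G} ∩→ {G}; cost 0
[col 2] CZ: children C:{T}, Z:{T} ∩→ {T}; cost 0
[col 2] COZ: children CZ:{T}, O:{C} ∪→ {C,T}; cost 1
[col 2] KV: children K:{G}, V:{C} ∪→ {C,G}; cost 1
[col 2] KVY: children KV:{C,G}, Y:{G} ∩→ {G}; cost 0
[col 2] KNVY: children KVY:{G}, N:{T} ∪→ {G,T}; cost 1
[col 2] CKNOVYZ: children COZ:{C,T}, KNVY:{G,T} ∩→ {T}; cost 0
[col 3] CZ: children C:{T}, Z:{T} ∩→ {T}; cost 0
[col 3] COZ: children CZ:{T}, O:{A} ∪→ {A,T}; cost 1
[col 3] KV: children K:{G}, V:{G} ∩→ {G}; cost 0
[col 3] KVY: children KV:{G}, Y:{C} ∪→ {C,G}; cost 1
[col 3] KNVY: children KVY:{C,G}, N:{C} ∩→ {C}; cost 0
[col 3] CKNOVYZ: children COZ:{A,T}, KNVY:{C} ∪→ {A,C,T}; cost 1
[col 4] CZ: children C:{A}, Z:{A} ∩→ {A}; cost 0
[col 4] COZ: children CZ:{A}, O:{T} ∪→ {A,T}; cost 1
[col 4] KV: children K:{A}, V:{C} ∪→ {A,C}; cost 1
[col 4] KVY: children KV:{A,C}, Y:{T} ∪→ {A,C,T}; cost 1
[col 4] KNVY: children KVY:{A,C,T}, N:{A} ∩→ {A}; cost 0
[col 4] CKNOVYZ: children COZ:{A,T}, KNVY:{A} ∩→ {A}; cost 0
[col 5] CZ: children C:{G}, Z:{T} ∪→ {G,T}; cost 1
[col 5] COZ: children CZ:{G,T}, O:{G} ∩→ {G}; cost 0
[col 5] KV: children K:{G}, V:{T} ∪→ {G,T}; cost 1
[col 5] KVY: children KV:{G,T}, Y:{G} ∩→ {G}; cost 0
[col 5] KNVY: children KVY:{G}, N:{A} ∪→ {A,G}; cost 1
[col 5] CKNOVYZ: children COZ:{G}, KNVY:{A,G} ∩→ {G}; cost 0
per-site changes: [5, 3, 3, 3, 3, 3]; total = 20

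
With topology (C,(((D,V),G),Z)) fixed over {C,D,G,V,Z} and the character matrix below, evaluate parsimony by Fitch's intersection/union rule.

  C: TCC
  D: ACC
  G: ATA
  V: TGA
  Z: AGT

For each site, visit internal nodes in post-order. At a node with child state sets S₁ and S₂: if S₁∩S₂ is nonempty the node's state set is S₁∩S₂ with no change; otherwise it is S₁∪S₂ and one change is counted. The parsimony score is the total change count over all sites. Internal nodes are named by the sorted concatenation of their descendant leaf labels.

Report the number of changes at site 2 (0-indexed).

site 0, node DV: D={A} ∪ V={T} → {A,T} (+1)
site 0, node DGV: DV={A,T} ∩ G={A} → {A} (+0)
site 0, node DGVZ: DGV={A} ∩ Z={A} → {A} (+0)
site 0, node CDGVZ: C={T} ∪ DGVZ={A} → {A,T} (+1)
site 1, node DV: D={C} ∪ V={G} → {C,G} (+1)
site 1, node DGV: DV={C,G} ∪ G={T} → {C,G,T} (+1)
site 1, node DGVZ: DGV={C,G,T} ∩ Z={G} → {G} (+0)
site 1, node CDGVZ: C={C} ∪ DGVZ={G} → {C,G} (+1)
site 2, node DV: D={C} ∪ V={A} → {A,C} (+1)
site 2, node DGV: DV={A,C} ∩ G={A} → {A} (+0)
site 2, node DGVZ: DGV={A} ∪ Z={T} → {A,T} (+1)
site 2, node CDGVZ: C={C} ∪ DGVZ={A,T} → {A,C,T} (+1)
per-site changes: [2, 3, 3]; total = 8

3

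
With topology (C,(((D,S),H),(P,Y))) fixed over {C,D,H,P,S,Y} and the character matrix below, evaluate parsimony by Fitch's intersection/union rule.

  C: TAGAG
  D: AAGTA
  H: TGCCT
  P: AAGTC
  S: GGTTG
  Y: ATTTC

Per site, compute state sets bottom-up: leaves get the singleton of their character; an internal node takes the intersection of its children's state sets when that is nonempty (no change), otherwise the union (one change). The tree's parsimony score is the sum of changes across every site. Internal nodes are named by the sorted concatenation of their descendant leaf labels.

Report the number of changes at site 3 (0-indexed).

2

[col 0] DS: children D:{A}, S:{G} ∪→ {A,G}; cost 1
[col 0] DHS: children DS:{A,G}, H:{T} ∪→ {A,G,T}; cost 1
[col 0] PY: children P:{A}, Y:{A} ∩→ {A}; cost 0
[col 0] DHPSY: children DHS:{A,G,T}, PY:{A} ∩→ {A}; cost 0
[col 0] CDHPSY: children C:{T}, DHPSY:{A} ∪→ {A,T}; cost 1
[col 1] DS: children D:{A}, S:{G} ∪→ {A,G}; cost 1
[col 1] DHS: children DS:{A,G}, H:{G} ∩→ {G}; cost 0
[col 1] PY: children P:{A}, Y:{T} ∪→ {A,T}; cost 1
[col 1] DHPSY: children DHS:{G}, PY:{A,T} ∪→ {A,G,T}; cost 1
[col 1] CDHPSY: children C:{A}, DHPSY:{A,G,T} ∩→ {A}; cost 0
[col 2] DS: children D:{G}, S:{T} ∪→ {G,T}; cost 1
[col 2] DHS: children DS:{G,T}, H:{C} ∪→ {C,G,T}; cost 1
[col 2] PY: children P:{G}, Y:{T} ∪→ {G,T}; cost 1
[col 2] DHPSY: children DHS:{C,G,T}, PY:{G,T} ∩→ {G,T}; cost 0
[col 2] CDHPSY: children C:{G}, DHPSY:{G,T} ∩→ {G}; cost 0
[col 3] DS: children D:{T}, S:{T} ∩→ {T}; cost 0
[col 3] DHS: children DS:{T}, H:{C} ∪→ {C,T}; cost 1
[col 3] PY: children P:{T}, Y:{T} ∩→ {T}; cost 0
[col 3] DHPSY: children DHS:{C,T}, PY:{T} ∩→ {T}; cost 0
[col 3] CDHPSY: children C:{A}, DHPSY:{T} ∪→ {A,T}; cost 1
[col 4] DS: children D:{A}, S:{G} ∪→ {A,G}; cost 1
[col 4] DHS: children DS:{A,G}, H:{T} ∪→ {A,G,T}; cost 1
[col 4] PY: children P:{C}, Y:{C} ∩→ {C}; cost 0
[col 4] DHPSY: children DHS:{A,G,T}, PY:{C} ∪→ {A,C,G,T}; cost 1
[col 4] CDHPSY: children C:{G}, DHPSY:{A,C,G,T} ∩→ {G}; cost 0
per-site changes: [3, 3, 3, 2, 3]; total = 14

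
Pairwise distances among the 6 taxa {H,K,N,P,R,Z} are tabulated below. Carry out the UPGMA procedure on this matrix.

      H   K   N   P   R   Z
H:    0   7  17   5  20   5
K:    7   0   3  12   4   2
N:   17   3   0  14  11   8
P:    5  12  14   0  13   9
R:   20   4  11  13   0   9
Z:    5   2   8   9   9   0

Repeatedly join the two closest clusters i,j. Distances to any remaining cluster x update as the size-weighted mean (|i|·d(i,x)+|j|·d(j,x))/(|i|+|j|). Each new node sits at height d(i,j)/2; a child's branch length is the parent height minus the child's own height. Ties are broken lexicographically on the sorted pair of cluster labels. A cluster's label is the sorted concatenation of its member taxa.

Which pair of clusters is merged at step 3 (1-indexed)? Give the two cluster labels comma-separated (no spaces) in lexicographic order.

KZ,N

1. join K+Z (d=2) ⇒ KZ; edges |K|=1, |Z|=1
  updated: d(H,KZ)=6, d(KZ,N)=11/2, d(KZ,P)=21/2, d(KZ,R)=13/2
2. join H+P (d=5) ⇒ HP; edges |H|=5/2, |P|=5/2
  updated: d(HP,KZ)=33/4, d(HP,N)=31/2, d(HP,R)=33/2
3. join KZ+N (d=11/2) ⇒ KNZ; edges |KZ|=7/4, |N|=11/4
  updated: d(HP,KNZ)=32/3, d(KNZ,R)=8
4. join KNZ+R (d=8) ⇒ KNRZ; edges |KNZ|=5/4, |R|=4
  updated: d(HP,KNRZ)=97/8
5. join HP+KNRZ (d=97/8) ⇒ HKNPRZ; edges |HP|=57/16, |KNRZ|=33/16
final tree: ((H:5/2,P:5/2):57/16,(((K:1,Z:1):7/4,N:11/4):5/4,R:4):33/16)
total length: 179/8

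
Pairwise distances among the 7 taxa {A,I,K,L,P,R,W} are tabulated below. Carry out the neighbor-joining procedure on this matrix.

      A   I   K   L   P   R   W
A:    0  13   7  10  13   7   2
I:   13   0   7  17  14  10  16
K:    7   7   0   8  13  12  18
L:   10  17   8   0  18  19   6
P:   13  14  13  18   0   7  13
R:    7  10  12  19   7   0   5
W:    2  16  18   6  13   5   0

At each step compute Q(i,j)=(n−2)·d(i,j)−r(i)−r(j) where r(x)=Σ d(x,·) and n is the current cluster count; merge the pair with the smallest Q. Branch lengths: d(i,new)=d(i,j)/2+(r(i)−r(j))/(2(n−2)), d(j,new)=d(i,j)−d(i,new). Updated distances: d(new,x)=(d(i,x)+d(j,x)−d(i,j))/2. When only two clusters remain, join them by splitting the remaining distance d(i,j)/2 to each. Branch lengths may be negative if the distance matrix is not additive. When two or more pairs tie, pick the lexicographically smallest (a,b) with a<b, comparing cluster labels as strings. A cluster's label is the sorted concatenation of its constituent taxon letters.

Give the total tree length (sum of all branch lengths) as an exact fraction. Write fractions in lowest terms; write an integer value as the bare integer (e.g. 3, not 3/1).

iteration 1: select L,W (d=6, Q=-108); attach at lengths (24/5, 6/5); label the merged cluster LW
  updated: d(A,LW)=3, d(I,LW)=27/2, d(K,LW)=10, d(LW,P)=25/2, d(LW,R)=9
iteration 2: select A,LW (d=3, Q=-79); attach at lengths (7/8, 17/8); label the merged cluster ALW
  updated: d(ALW,I)=47/4, d(ALW,K)=7, d(ALW,P)=45/4, d(ALW,R)=13/2
iteration 3: select I,K (d=7, Q=-243/4); attach at lengths (33/8, 23/8); label the merged cluster IK
  updated: d(ALW,IK)=47/8, d(IK,P)=10, d(IK,R)=15/2
iteration 4: select ALW,IK (d=47/8, Q=-141/4); attach at lengths (3, 23/8); label the merged cluster AIKLW
  updated: d(AIKLW,P)=123/16, d(AIKLW,R)=65/16
iteration 5: select AIKLW,P (d=123/16, Q=-75/4); attach at lengths (19/8, 85/16); label the merged cluster AIKLPW
  updated: d(AIKLPW,R)=27/16
iteration 6: select AIKLPW,R (d=27/16); attach at lengths (27/32, 27/32); label the merged cluster AIKLPRW
final tree: ((((A:7/8,(L:24/5,W:6/5):17/8):3,(I:33/8,K:23/8):23/8):19/8,P:85/16):27/32,R:27/32)
total length: 125/4

125/4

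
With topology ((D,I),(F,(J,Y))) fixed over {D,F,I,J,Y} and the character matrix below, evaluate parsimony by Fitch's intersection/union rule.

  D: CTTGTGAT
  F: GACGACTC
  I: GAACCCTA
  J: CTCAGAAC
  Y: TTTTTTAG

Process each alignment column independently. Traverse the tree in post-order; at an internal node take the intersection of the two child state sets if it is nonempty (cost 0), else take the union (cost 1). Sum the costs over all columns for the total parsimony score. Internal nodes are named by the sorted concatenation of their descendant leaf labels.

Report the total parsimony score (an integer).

DI@0: {C} ∪ {G} = {C,G} (union, +1)
JY@0: {C} ∪ {T} = {C,T} (union, +1)
FJY@0: {G} ∪ {C,T} = {C,G,T} (union, +1)
DFIJY@0: {C,G} ∩ {C,G,T} = {C,G} (intersection, +0)
DI@1: {T} ∪ {A} = {A,T} (union, +1)
JY@1: {T} ∩ {T} = {T} (intersection, +0)
FJY@1: {A} ∪ {T} = {A,T} (union, +1)
DFIJY@1: {A,T} ∩ {A,T} = {A,T} (intersection, +0)
DI@2: {T} ∪ {A} = {A,T} (union, +1)
JY@2: {C} ∪ {T} = {C,T} (union, +1)
FJY@2: {C} ∩ {C,T} = {C} (intersection, +0)
DFIJY@2: {A,T} ∪ {C} = {A,C,T} (union, +1)
DI@3: {G} ∪ {C} = {C,G} (union, +1)
JY@3: {A} ∪ {T} = {A,T} (union, +1)
FJY@3: {G} ∪ {A,T} = {A,G,T} (union, +1)
DFIJY@3: {C,G} ∩ {A,G,T} = {G} (intersection, +0)
DI@4: {T} ∪ {C} = {C,T} (union, +1)
JY@4: {G} ∪ {T} = {G,T} (union, +1)
FJY@4: {A} ∪ {G,T} = {A,G,T} (union, +1)
DFIJY@4: {C,T} ∩ {A,G,T} = {T} (intersection, +0)
DI@5: {G} ∪ {C} = {C,G} (union, +1)
JY@5: {A} ∪ {T} = {A,T} (union, +1)
FJY@5: {C} ∪ {A,T} = {A,C,T} (union, +1)
DFIJY@5: {C,G} ∩ {A,C,T} = {C} (intersection, +0)
DI@6: {A} ∪ {T} = {A,T} (union, +1)
JY@6: {A} ∩ {A} = {A} (intersection, +0)
FJY@6: {T} ∪ {A} = {A,T} (union, +1)
DFIJY@6: {A,T} ∩ {A,T} = {A,T} (intersection, +0)
DI@7: {T} ∪ {A} = {A,T} (union, +1)
JY@7: {C} ∪ {G} = {C,G} (union, +1)
FJY@7: {C} ∩ {C,G} = {C} (intersection, +0)
DFIJY@7: {A,T} ∪ {C} = {A,C,T} (union, +1)
per-site changes: [3, 2, 3, 3, 3, 3, 2, 3]; total = 22

22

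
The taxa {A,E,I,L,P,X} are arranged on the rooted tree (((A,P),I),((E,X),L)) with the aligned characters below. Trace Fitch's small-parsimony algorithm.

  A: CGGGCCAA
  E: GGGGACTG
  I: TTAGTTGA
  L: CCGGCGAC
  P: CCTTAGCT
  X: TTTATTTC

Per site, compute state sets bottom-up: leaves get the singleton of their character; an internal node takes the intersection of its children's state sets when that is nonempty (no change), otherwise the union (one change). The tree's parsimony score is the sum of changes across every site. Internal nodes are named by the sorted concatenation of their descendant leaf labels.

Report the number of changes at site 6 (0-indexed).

3

[col 0] AP: children A:{C}, P:{C} ∩→ {C}; cost 0
[col 0] AIP: children AP:{C}, I:{T} ∪→ {C,T}; cost 1
[col 0] EX: children E:{G}, X:{T} ∪→ {G,T}; cost 1
[col 0] ELX: children EX:{G,T}, L:{C} ∪→ {C,G,T}; cost 1
[col 0] AEILPX: children AIP:{C,T}, ELX:{C,G,T} ∩→ {C,T}; cost 0
[col 1] AP: children A:{G}, P:{C} ∪→ {C,G}; cost 1
[col 1] AIP: children AP:{C,G}, I:{T} ∪→ {C,G,T}; cost 1
[col 1] EX: children E:{G}, X:{T} ∪→ {G,T}; cost 1
[col 1] ELX: children EX:{G,T}, L:{C} ∪→ {C,G,T}; cost 1
[col 1] AEILPX: children AIP:{C,G,T}, ELX:{C,G,T} ∩→ {C,G,T}; cost 0
[col 2] AP: children A:{G}, P:{T} ∪→ {G,T}; cost 1
[col 2] AIP: children AP:{G,T}, I:{A} ∪→ {A,G,T}; cost 1
[col 2] EX: children E:{G}, X:{T} ∪→ {G,T}; cost 1
[col 2] ELX: children EX:{G,T}, L:{G} ∩→ {G}; cost 0
[col 2] AEILPX: children AIP:{A,G,T}, ELX:{G} ∩→ {G}; cost 0
[col 3] AP: children A:{G}, P:{T} ∪→ {G,T}; cost 1
[col 3] AIP: children AP:{G,T}, I:{G} ∩→ {G}; cost 0
[col 3] EX: children E:{G}, X:{A} ∪→ {A,G}; cost 1
[col 3] ELX: children EX:{A,G}, L:{G} ∩→ {G}; cost 0
[col 3] AEILPX: children AIP:{G}, ELX:{G} ∩→ {G}; cost 0
[col 4] AP: children A:{C}, P:{A} ∪→ {A,C}; cost 1
[col 4] AIP: children AP:{A,C}, I:{T} ∪→ {A,C,T}; cost 1
[col 4] EX: children E:{A}, X:{T} ∪→ {A,T}; cost 1
[col 4] ELX: children EX:{A,T}, L:{C} ∪→ {A,C,T}; cost 1
[col 4] AEILPX: children AIP:{A,C,T}, ELX:{A,C,T} ∩→ {A,C,T}; cost 0
[col 5] AP: children A:{C}, P:{G} ∪→ {C,G}; cost 1
[col 5] AIP: children AP:{C,G}, I:{T} ∪→ {C,G,T}; cost 1
[col 5] EX: children E:{C}, X:{T} ∪→ {C,T}; cost 1
[col 5] ELX: children EX:{C,T}, L:{G} ∪→ {C,G,T}; cost 1
[col 5] AEILPX: children AIP:{C,G,T}, ELX:{C,G,T} ∩→ {C,G,T}; cost 0
[col 6] AP: children A:{A}, P:{C} ∪→ {A,C}; cost 1
[col 6] AIP: children AP:{A,C}, I:{G} ∪→ {A,C,G}; cost 1
[col 6] EX: children E:{T}, X:{T} ∩→ {T}; cost 0
[col 6] ELX: children EX:{T}, L:{A} ∪→ {A,T}; cost 1
[col 6] AEILPX: children AIP:{A,C,G}, ELX:{A,T} ∩→ {A}; cost 0
[col 7] AP: children A:{A}, P:{T} ∪→ {A,T}; cost 1
[col 7] AIP: children AP:{A,T}, I:{A} ∩→ {A}; cost 0
[col 7] EX: children E:{G}, X:{C} ∪→ {C,G}; cost 1
[col 7] ELX: children EX:{C,G}, L:{C} ∩→ {C}; cost 0
[col 7] AEILPX: children AIP:{A}, ELX:{C} ∪→ {A,C}; cost 1
per-site changes: [3, 4, 3, 2, 4, 4, 3, 3]; total = 26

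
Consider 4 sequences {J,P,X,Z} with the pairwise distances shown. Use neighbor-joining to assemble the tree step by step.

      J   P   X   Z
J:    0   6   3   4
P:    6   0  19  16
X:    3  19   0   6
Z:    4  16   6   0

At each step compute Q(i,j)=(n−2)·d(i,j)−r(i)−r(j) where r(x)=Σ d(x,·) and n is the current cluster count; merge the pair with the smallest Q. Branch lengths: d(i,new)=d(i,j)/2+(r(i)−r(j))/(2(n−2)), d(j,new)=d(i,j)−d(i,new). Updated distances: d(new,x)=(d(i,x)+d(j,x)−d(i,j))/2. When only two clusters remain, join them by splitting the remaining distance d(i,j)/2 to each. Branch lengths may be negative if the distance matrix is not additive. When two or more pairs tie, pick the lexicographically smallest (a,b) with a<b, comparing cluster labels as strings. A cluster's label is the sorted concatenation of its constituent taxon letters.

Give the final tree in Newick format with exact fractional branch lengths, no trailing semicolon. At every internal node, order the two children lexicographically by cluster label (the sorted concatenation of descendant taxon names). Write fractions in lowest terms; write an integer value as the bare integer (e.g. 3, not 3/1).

(((J:-4,P:10):9/2,X:7/2):5/4,Z:5/4)

1. join J+P (d=6, Q=-42) ⇒ JP; edges |J|=-4, |P|=10
  updated: d(JP,X)=8, d(JP,Z)=7
2. join JP+X (d=8, Q=-21) ⇒ JPX; edges |JP|=9/2, |X|=7/2
  updated: d(JPX,Z)=5/2
3. join JPX+Z (d=5/2) ⇒ JPXZ; edges |JPX|=5/4, |Z|=5/4
final tree: (((J:-4,P:10):9/2,X:7/2):5/4,Z:5/4)
total length: 33/2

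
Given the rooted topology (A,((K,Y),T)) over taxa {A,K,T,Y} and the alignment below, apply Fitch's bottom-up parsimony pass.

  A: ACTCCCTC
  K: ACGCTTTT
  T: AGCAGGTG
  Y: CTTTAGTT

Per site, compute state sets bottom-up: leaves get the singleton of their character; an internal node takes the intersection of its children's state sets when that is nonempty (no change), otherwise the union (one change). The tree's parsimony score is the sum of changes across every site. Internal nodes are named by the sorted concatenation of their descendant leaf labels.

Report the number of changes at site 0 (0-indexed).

site 0, node KY: K={A} ∪ Y={C} → {A,C} (+1)
site 0, node KTY: KY={A,C} ∩ T={A} → {A} (+0)
site 0, node AKTY: A={A} ∩ KTY={A} → {A} (+0)
site 1, node KY: K={C} ∪ Y={T} → {C,T} (+1)
site 1, node KTY: KY={C,T} ∪ T={G} → {C,G,T} (+1)
site 1, node AKTY: A={C} ∩ KTY={C,G,T} → {C} (+0)
site 2, node KY: K={G} ∪ Y={T} → {G,T} (+1)
site 2, node KTY: KY={G,T} ∪ T={C} → {C,G,T} (+1)
site 2, node AKTY: A={T} ∩ KTY={C,G,T} → {T} (+0)
site 3, node KY: K={C} ∪ Y={T} → {C,T} (+1)
site 3, node KTY: KY={C,T} ∪ T={A} → {A,C,T} (+1)
site 3, node AKTY: A={C} ∩ KTY={A,C,T} → {C} (+0)
site 4, node KY: K={T} ∪ Y={A} → {A,T} (+1)
site 4, node KTY: KY={A,T} ∪ T={G} → {A,G,T} (+1)
site 4, node AKTY: A={C} ∪ KTY={A,G,T} → {A,C,G,T} (+1)
site 5, node KY: K={T} ∪ Y={G} → {G,T} (+1)
site 5, node KTY: KY={G,T} ∩ T={G} → {G} (+0)
site 5, node AKTY: A={C} ∪ KTY={G} → {C,G} (+1)
site 6, node KY: K={T} ∩ Y={T} → {T} (+0)
site 6, node KTY: KY={T} ∩ T={T} → {T} (+0)
site 6, node AKTY: A={T} ∩ KTY={T} → {T} (+0)
site 7, node KY: K={T} ∩ Y={T} → {T} (+0)
site 7, node KTY: KY={T} ∪ T={G} → {G,T} (+1)
site 7, node AKTY: A={C} ∪ KTY={G,T} → {C,G,T} (+1)
per-site changes: [1, 2, 2, 2, 3, 2, 0, 2]; total = 14

1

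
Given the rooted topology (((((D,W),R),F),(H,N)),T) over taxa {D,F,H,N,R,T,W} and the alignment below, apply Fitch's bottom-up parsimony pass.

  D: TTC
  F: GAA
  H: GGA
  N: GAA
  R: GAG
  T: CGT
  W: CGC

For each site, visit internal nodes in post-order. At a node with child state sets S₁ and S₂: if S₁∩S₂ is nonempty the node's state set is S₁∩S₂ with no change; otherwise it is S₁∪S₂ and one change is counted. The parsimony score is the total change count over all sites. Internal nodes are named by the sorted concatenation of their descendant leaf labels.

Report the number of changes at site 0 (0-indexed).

3

DW@0: {T} ∪ {C} = {C,T} (union, +1)
DRW@0: {C,T} ∪ {G} = {C,G,T} (union, +1)
DFRW@0: {C,G,T} ∩ {G} = {G} (intersection, +0)
HN@0: {G} ∩ {G} = {G} (intersection, +0)
DFHNRW@0: {G} ∩ {G} = {G} (intersection, +0)
DFHNRTW@0: {G} ∪ {C} = {C,G} (union, +1)
DW@1: {T} ∪ {G} = {G,T} (union, +1)
DRW@1: {G,T} ∪ {A} = {A,G,T} (union, +1)
DFRW@1: {A,G,T} ∩ {A} = {A} (intersection, +0)
HN@1: {G} ∪ {A} = {A,G} (union, +1)
DFHNRW@1: {A} ∩ {A,G} = {A} (intersection, +0)
DFHNRTW@1: {A} ∪ {G} = {A,G} (union, +1)
DW@2: {C} ∩ {C} = {C} (intersection, +0)
DRW@2: {C} ∪ {G} = {C,G} (union, +1)
DFRW@2: {C,G} ∪ {A} = {A,C,G} (union, +1)
HN@2: {A} ∩ {A} = {A} (intersection, +0)
DFHNRW@2: {A,C,G} ∩ {A} = {A} (intersection, +0)
DFHNRTW@2: {A} ∪ {T} = {A,T} (union, +1)
per-site changes: [3, 4, 3]; total = 10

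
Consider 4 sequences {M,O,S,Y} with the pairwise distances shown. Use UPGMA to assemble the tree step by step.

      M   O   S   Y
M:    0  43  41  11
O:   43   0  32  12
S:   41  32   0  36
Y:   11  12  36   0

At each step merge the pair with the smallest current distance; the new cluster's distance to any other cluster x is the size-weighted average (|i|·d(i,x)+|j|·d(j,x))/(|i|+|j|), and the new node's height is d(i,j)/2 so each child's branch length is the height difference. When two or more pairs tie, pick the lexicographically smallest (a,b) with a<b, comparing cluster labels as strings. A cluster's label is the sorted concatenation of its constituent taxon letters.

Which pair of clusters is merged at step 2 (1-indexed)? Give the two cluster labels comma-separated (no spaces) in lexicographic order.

1. join M+Y (d=11) ⇒ MY; edges |M|=11/2, |Y|=11/2
  updated: d(MY,O)=55/2, d(MY,S)=77/2
2. join MY+O (d=55/2) ⇒ MOY; edges |MY|=33/4, |O|=55/4
  updated: d(MOY,S)=109/3
3. join MOY+S (d=109/3) ⇒ MOSY; edges |MOY|=53/12, |S|=109/6
final tree: (((M:11/2,Y:11/2):33/4,O:55/4):53/12,S:109/6)
total length: 667/12

MY,O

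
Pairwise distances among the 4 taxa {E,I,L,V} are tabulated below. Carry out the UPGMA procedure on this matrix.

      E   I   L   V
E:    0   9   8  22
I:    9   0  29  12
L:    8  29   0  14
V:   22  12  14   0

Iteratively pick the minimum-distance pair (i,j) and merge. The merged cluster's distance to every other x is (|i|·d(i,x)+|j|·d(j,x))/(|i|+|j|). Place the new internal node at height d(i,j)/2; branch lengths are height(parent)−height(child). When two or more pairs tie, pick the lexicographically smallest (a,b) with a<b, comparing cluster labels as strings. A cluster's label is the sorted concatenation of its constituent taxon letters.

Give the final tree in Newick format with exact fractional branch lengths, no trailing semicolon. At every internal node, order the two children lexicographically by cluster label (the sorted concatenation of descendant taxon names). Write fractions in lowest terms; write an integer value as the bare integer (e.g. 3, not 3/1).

((E:4,L:4):21/4,(I:6,V:6):13/4)

1. join E+L (d=8) ⇒ EL; edges |E|=4, |L|=4
  updated: d(EL,I)=19, d(EL,V)=18
2. join I+V (d=12) ⇒ IV; edges |I|=6, |V|=6
  updated: d(EL,IV)=37/2
3. join EL+IV (d=37/2) ⇒ EILV; edges |EL|=21/4, |IV|=13/4
final tree: ((E:4,L:4):21/4,(I:6,V:6):13/4)
total length: 57/2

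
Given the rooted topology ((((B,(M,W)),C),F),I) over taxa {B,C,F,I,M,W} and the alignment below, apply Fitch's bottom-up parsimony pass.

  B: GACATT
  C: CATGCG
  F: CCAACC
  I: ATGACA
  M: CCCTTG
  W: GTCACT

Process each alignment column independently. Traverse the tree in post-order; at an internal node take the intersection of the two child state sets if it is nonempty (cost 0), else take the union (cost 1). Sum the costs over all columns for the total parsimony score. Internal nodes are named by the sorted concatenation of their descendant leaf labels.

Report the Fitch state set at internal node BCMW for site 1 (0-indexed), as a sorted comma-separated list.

[col 0] MW: children M:{C}, W:{G} ∪→ {C,G}; cost 1
[col 0] BMW: children B:{G}, MW:{C,G} ∩→ {G}; cost 0
[col 0] BCMW: children BMW:{G}, C:{C} ∪→ {C,G}; cost 1
[col 0] BCFMW: children BCMW:{C,G}, F:{C} ∩→ {C}; cost 0
[col 0] BCFIMW: children BCFMW:{C}, I:{A} ∪→ {A,C}; cost 1
[col 1] MW: children M:{C}, W:{T} ∪→ {C,T}; cost 1
[col 1] BMW: children B:{A}, MW:{C,T} ∪→ {A,C,T}; cost 1
[col 1] BCMW: children BMW:{A,C,T}, C:{A} ∩→ {A}; cost 0
[col 1] BCFMW: children BCMW:{A}, F:{C} ∪→ {A,C}; cost 1
[col 1] BCFIMW: children BCFMW:{A,C}, I:{T} ∪→ {A,C,T}; cost 1
[col 2] MW: children M:{C}, W:{C} ∩→ {C}; cost 0
[col 2] BMW: children B:{C}, MW:{C} ∩→ {C}; cost 0
[col 2] BCMW: children BMW:{C}, C:{T} ∪→ {C,T}; cost 1
[col 2] BCFMW: children BCMW:{C,T}, F:{A} ∪→ {A,C,T}; cost 1
[col 2] BCFIMW: children BCFMW:{A,C,T}, I:{G} ∪→ {A,C,G,T}; cost 1
[col 3] MW: children M:{T}, W:{A} ∪→ {A,T}; cost 1
[col 3] BMW: children B:{A}, MW:{A,T} ∩→ {A}; cost 0
[col 3] BCMW: children BMW:{A}, C:{G} ∪→ {A,G}; cost 1
[col 3] BCFMW: children BCMW:{A,G}, F:{A} ∩→ {A}; cost 0
[col 3] BCFIMW: children BCFMW:{A}, I:{A} ∩→ {A}; cost 0
[col 4] MW: children M:{T}, W:{C} ∪→ {C,T}; cost 1
[col 4] BMW: children B:{T}, MW:{C,T} ∩→ {T}; cost 0
[col 4] BCMW: children BMW:{T}, C:{C} ∪→ {C,T}; cost 1
[col 4] BCFMW: children BCMW:{C,T}, F:{C} ∩→ {C}; cost 0
[col 4] BCFIMW: children BCFMW:{C}, I:{C} ∩→ {C}; cost 0
[col 5] MW: children M:{G}, W:{T} ∪→ {G,T}; cost 1
[col 5] BMW: children B:{T}, MW:{G,T} ∩→ {T}; cost 0
[col 5] BCMW: children BMW:{T}, C:{G} ∪→ {G,T}; cost 1
[col 5] BCFMW: children BCMW:{G,T}, F:{C} ∪→ {C,G,T}; cost 1
[col 5] BCFIMW: children BCFMW:{C,G,T}, I:{A} ∪→ {A,C,G,T}; cost 1
per-site changes: [3, 4, 3, 2, 2, 4]; total = 18

A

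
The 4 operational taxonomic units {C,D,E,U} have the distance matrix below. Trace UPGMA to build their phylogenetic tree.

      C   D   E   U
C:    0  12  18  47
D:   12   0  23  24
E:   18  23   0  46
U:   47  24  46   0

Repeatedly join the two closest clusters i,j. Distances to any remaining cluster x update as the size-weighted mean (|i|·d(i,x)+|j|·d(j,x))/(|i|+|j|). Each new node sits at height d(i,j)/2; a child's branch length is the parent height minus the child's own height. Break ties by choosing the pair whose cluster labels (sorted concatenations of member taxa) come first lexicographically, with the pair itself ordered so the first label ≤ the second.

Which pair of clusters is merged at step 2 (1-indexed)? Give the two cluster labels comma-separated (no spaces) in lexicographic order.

step 1: merge (C,D) at d=12; branch lengths C→6, D→6; new cluster CD
  updated: d(CD,E)=41/2, d(CD,U)=71/2
step 2: merge (CD,E) at d=41/2; branch lengths CD→17/4, E→41/4; new cluster CDE
  updated: d(CDE,U)=39
step 3: merge (CDE,U) at d=39; branch lengths CDE→37/4, U→39/2; new cluster CDEU
final tree: (((C:6,D:6):17/4,E:41/4):37/4,U:39/2)
total length: 221/4

CD,E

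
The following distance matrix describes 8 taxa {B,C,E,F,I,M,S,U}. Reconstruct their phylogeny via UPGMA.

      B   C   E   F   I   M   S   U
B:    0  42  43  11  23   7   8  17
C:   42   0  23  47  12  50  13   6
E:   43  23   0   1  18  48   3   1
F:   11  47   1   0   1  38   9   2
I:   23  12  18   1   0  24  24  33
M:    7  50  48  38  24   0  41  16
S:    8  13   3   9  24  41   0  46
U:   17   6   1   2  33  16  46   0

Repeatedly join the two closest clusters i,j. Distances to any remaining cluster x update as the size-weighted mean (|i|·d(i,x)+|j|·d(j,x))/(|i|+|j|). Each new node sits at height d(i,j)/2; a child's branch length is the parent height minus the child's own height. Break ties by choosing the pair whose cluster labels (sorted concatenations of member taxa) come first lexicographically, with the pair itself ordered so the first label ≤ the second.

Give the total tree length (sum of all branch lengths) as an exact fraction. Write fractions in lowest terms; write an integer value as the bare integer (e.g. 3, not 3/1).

step 1: merge (E,F) at d=1; branch lengths E→1/2, F→1/2; new cluster EF
  updated: d(B,EF)=27, d(C,EF)=35, d(EF,I)=19/2, d(EF,M)=43, d(EF,S)=6, d(EF,U)=3/2
step 2: merge (EF,U) at d=3/2; branch lengths EF→1/4, U→3/4; new cluster EFU
  updated: d(B,EFU)=71/3, d(C,EFU)=76/3, d(EFU,I)=52/3, d(EFU,M)=34, d(EFU,S)=58/3
step 3: merge (B,M) at d=7; branch lengths B→7/2, M→7/2; new cluster BM
  updated: d(BM,C)=46, d(BM,EFU)=173/6, d(BM,I)=47/2, d(BM,S)=49/2
step 4: merge (C,I) at d=12; branch lengths C→6, I→6; new cluster CI
  updated: d(BM,CI)=139/4, d(CI,EFU)=64/3, d(CI,S)=37/2
step 5: merge (CI,S) at d=37/2; branch lengths CI→13/4, S→37/4; new cluster CIS
  updated: d(BM,CIS)=94/3, d(CIS,EFU)=62/3
step 6: merge (CIS,EFU) at d=62/3; branch lengths CIS→13/12, EFU→115/12; new cluster CEFISU
  updated: d(BM,CEFISU)=361/12
step 7: merge (BM,CEFISU) at d=361/12; branch lengths BM→277/24, CEFISU→113/24; new cluster BCEFIMSU
final tree: ((B:7/2,M:7/2):277/24,(((C:6,I:6):13/4,S:37/4):13/12,((E:1/2,F:1/2):1/4,U:3/4):115/12):113/24)
total length: 725/12

725/12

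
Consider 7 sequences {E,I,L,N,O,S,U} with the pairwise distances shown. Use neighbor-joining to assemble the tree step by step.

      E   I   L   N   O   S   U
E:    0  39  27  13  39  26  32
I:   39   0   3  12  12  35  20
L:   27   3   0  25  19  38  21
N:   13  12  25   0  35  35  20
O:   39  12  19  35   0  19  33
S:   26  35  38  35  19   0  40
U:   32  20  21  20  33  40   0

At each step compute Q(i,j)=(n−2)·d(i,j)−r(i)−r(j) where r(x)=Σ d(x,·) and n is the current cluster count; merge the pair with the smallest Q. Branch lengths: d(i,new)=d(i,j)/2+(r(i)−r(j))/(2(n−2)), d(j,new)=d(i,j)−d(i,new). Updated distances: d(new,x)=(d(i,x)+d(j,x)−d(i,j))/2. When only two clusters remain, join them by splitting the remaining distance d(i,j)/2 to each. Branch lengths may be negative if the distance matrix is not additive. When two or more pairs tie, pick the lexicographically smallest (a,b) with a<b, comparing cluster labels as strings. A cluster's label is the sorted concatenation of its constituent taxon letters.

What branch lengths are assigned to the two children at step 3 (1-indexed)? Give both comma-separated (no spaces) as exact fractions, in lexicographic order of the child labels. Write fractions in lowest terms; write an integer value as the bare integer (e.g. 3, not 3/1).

iteration 1: select O,S (d=19, Q=-255); attach at lengths (59/10, 131/10); label the merged cluster OS
  updated: d(E,OS)=23, d(I,OS)=14, d(L,OS)=19, d(N,OS)=51/2, d(OS,U)=27
iteration 2: select E,N (d=13, Q=-355/2); attach at lengths (181/16, 27/16); label the merged cluster EN
  updated: d(EN,I)=19, d(EN,L)=39/2, d(EN,OS)=71/4, d(EN,U)=39/2
iteration 3: select I,L (d=3, Q=-219/2); attach at lengths (5/12, 31/12); label the merged cluster IL
  updated: d(EN,IL)=71/4, d(IL,OS)=15, d(IL,U)=19
iteration 4: select EN,U (d=39/2, Q=-163/2); attach at lengths (57/8, 99/8); label the merged cluster ENU
  updated: d(ENU,IL)=69/8, d(ENU,OS)=101/8
iteration 5: select ENU,IL (d=69/8, Q=-145/4); attach at lengths (25/8, 11/2); label the merged cluster EILNU
  updated: d(EILNU,OS)=19/2
iteration 6: select EILNU,OS (d=19/2); attach at lengths (19/4, 19/4); label the merged cluster EILNOSU
final tree: ((((E:181/16,N:27/16):57/8,U:99/8):25/8,(I:5/12,L:31/12):11/2):19/4,(O:59/10,S:131/10):19/4)
total length: 581/8

5/12,31/12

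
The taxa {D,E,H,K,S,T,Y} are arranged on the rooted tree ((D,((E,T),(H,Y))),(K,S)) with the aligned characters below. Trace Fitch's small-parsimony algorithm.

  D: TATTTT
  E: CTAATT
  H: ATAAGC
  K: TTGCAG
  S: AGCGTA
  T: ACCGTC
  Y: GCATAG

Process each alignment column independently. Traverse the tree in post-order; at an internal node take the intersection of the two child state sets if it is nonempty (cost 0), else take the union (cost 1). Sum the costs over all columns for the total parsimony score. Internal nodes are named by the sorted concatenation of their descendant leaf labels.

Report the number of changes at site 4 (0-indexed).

ET@0: {C} ∪ {A} = {A,C} (union, +1)
HY@0: {A} ∪ {G} = {A,G} (union, +1)
EHTY@0: {A,C} ∩ {A,G} = {A} (intersection, +0)
DEHTY@0: {T} ∪ {A} = {A,T} (union, +1)
KS@0: {T} ∪ {A} = {A,T} (union, +1)
DEHKSTY@0: {A,T} ∩ {A,T} = {A,T} (intersection, +0)
ET@1: {T} ∪ {C} = {C,T} (union, +1)
HY@1: {T} ∪ {C} = {C,T} (union, +1)
EHTY@1: {C,T} ∩ {C,T} = {C,T} (intersection, +0)
DEHTY@1: {A} ∪ {C,T} = {A,C,T} (union, +1)
KS@1: {T} ∪ {G} = {G,T} (union, +1)
DEHKSTY@1: {A,C,T} ∩ {G,T} = {T} (intersection, +0)
ET@2: {A} ∪ {C} = {A,C} (union, +1)
HY@2: {A} ∩ {A} = {A} (intersection, +0)
EHTY@2: {A,C} ∩ {A} = {A} (intersection, +0)
DEHTY@2: {T} ∪ {A} = {A,T} (union, +1)
KS@2: {G} ∪ {C} = {C,G} (union, +1)
DEHKSTY@2: {A,T} ∪ {C,G} = {A,C,G,T} (union, +1)
ET@3: {A} ∪ {G} = {A,G} (union, +1)
HY@3: {A} ∪ {T} = {A,T} (union, +1)
EHTY@3: {A,G} ∩ {A,T} = {A} (intersection, +0)
DEHTY@3: {T} ∪ {A} = {A,T} (union, +1)
KS@3: {C} ∪ {G} = {C,G} (union, +1)
DEHKSTY@3: {A,T} ∪ {C,G} = {A,C,G,T} (union, +1)
ET@4: {T} ∩ {T} = {T} (intersection, +0)
HY@4: {G} ∪ {A} = {A,G} (union, +1)
EHTY@4: {T} ∪ {A,G} = {A,G,T} (union, +1)
DEHTY@4: {T} ∩ {A,G,T} = {T} (intersection, +0)
KS@4: {A} ∪ {T} = {A,T} (union, +1)
DEHKSTY@4: {T} ∩ {A,T} = {T} (intersection, +0)
ET@5: {T} ∪ {C} = {C,T} (union, +1)
HY@5: {C} ∪ {G} = {C,G} (union, +1)
EHTY@5: {C,T} ∩ {C,G} = {C} (intersection, +0)
DEHTY@5: {T} ∪ {C} = {C,T} (union, +1)
KS@5: {G} ∪ {A} = {A,G} (union, +1)
DEHKSTY@5: {C,T} ∪ {A,G} = {A,C,G,T} (union, +1)
per-site changes: [4, 4, 4, 5, 3, 5]; total = 25

3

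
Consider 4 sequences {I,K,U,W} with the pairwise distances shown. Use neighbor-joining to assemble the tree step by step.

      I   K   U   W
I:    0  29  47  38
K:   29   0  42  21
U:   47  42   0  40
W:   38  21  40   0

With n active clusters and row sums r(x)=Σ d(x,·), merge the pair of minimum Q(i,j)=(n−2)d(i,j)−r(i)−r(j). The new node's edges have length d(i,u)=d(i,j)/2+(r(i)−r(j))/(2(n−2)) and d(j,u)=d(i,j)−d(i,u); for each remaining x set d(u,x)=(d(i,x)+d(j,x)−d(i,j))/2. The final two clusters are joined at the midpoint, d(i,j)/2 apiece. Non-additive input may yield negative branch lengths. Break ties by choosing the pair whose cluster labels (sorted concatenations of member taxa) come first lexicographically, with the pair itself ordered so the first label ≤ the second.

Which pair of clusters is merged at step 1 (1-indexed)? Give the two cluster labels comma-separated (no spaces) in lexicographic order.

1. join I+U (d=47, Q=-149) ⇒ IU; edges |I|=79/4, |U|=109/4
  updated: d(IU,K)=12, d(IU,W)=31/2
2. join IU+K (d=12, Q=-97/2) ⇒ IKU; edges |IU|=13/4, |K|=35/4
  updated: d(IKU,W)=49/4
3. join IKU+W (d=49/4) ⇒ IKUW; edges |IKU|=49/8, |W|=49/8
final tree: (((I:79/4,U:109/4):13/4,K:35/4):49/8,W:49/8)
total length: 285/4

I,U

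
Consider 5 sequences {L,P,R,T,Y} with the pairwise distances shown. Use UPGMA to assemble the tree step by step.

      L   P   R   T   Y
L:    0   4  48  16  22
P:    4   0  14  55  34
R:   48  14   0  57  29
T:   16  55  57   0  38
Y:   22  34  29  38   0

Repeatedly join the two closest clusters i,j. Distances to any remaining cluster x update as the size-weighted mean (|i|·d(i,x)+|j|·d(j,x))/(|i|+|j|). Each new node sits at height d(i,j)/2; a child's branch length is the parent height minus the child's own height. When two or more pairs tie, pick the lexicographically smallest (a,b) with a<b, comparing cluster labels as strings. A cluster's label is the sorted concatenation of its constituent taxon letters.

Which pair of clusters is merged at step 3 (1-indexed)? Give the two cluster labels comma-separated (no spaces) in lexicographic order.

iteration 1: select L,P (d=4); attach at lengths (2, 2); label the merged cluster LP
  updated: d(LP,R)=31, d(LP,T)=71/2, d(LP,Y)=28
iteration 2: select LP,Y (d=28); attach at lengths (12, 14); label the merged cluster LPY
  updated: d(LPY,R)=91/3, d(LPY,T)=109/3
iteration 3: select LPY,R (d=91/3); attach at lengths (7/6, 91/6); label the merged cluster LPRY
  updated: d(LPRY,T)=83/2
iteration 4: select LPRY,T (d=83/2); attach at lengths (67/12, 83/4); label the merged cluster LPRTY
final tree: ((((L:2,P:2):12,Y:14):7/6,R:91/6):67/12,T:83/4)
total length: 218/3

LPY,R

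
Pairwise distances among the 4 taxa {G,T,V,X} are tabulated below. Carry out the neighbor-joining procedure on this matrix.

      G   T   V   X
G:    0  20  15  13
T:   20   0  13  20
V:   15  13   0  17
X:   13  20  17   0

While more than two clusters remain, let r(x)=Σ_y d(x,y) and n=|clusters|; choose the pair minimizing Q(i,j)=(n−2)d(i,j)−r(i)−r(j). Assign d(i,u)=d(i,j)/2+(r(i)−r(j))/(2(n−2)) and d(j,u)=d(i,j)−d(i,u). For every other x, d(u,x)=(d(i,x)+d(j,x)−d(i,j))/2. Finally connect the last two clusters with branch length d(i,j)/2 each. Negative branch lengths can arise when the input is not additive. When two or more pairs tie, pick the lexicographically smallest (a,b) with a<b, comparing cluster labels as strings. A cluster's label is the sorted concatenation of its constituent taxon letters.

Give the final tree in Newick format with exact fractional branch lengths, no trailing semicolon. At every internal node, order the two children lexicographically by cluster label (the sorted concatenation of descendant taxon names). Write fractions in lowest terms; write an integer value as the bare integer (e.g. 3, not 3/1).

(((G:6,X:7):5,T:17/2):9/4,V:9/4)

1. join G+X (d=13, Q=-72) ⇒ GX; edges |G|=6, |X|=7
  updated: d(GX,T)=27/2, d(GX,V)=19/2
2. join GX+T (d=27/2, Q=-36) ⇒ GTX; edges |GX|=5, |T|=17/2
  updated: d(GTX,V)=9/2
3. join GTX+V (d=9/2) ⇒ GTVX; edges |GTX|=9/4, |V|=9/4
final tree: (((G:6,X:7):5,T:17/2):9/4,V:9/4)
total length: 31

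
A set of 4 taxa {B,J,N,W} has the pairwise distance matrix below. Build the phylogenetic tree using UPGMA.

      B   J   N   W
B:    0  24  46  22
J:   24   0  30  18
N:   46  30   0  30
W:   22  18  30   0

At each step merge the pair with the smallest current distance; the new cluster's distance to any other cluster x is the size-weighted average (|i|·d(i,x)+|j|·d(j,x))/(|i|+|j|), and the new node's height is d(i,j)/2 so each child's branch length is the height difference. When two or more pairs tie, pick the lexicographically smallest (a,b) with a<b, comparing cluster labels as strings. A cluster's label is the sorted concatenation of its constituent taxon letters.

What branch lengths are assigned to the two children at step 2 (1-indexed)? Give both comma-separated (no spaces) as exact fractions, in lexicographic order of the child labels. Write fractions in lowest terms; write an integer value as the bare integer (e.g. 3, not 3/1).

step 1: merge (J,W) at d=18; branch lengths J→9, W→9; new cluster JW
  updated: d(B,JW)=23, d(JW,N)=30
step 2: merge (B,JW) at d=23; branch lengths B→23/2, JW→5/2; new cluster BJW
  updated: d(BJW,N)=106/3
step 3: merge (BJW,N) at d=106/3; branch lengths BJW→37/6, N→53/3; new cluster BJNW
final tree: ((B:23/2,(J:9,W:9):5/2):37/6,N:53/3)
total length: 335/6

23/2,5/2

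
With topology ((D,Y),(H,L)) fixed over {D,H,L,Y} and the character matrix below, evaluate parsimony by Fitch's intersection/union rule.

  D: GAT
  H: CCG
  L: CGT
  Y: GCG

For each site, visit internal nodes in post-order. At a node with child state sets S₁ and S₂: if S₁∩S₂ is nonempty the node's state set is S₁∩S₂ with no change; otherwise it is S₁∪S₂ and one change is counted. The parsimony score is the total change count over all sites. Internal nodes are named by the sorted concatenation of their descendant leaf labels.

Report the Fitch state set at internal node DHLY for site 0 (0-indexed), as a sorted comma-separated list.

DY@0: {G} ∩ {G} = {G} (intersection, +0)
HL@0: {C} ∩ {C} = {C} (intersection, +0)
DHLY@0: {G} ∪ {C} = {C,G} (union, +1)
DY@1: {A} ∪ {C} = {A,C} (union, +1)
HL@1: {C} ∪ {G} = {C,G} (union, +1)
DHLY@1: {A,C} ∩ {C,G} = {C} (intersection, +0)
DY@2: {T} ∪ {G} = {G,T} (union, +1)
HL@2: {G} ∪ {T} = {G,T} (union, +1)
DHLY@2: {G,T} ∩ {G,T} = {G,T} (intersection, +0)
per-site changes: [1, 2, 2]; total = 5

C,G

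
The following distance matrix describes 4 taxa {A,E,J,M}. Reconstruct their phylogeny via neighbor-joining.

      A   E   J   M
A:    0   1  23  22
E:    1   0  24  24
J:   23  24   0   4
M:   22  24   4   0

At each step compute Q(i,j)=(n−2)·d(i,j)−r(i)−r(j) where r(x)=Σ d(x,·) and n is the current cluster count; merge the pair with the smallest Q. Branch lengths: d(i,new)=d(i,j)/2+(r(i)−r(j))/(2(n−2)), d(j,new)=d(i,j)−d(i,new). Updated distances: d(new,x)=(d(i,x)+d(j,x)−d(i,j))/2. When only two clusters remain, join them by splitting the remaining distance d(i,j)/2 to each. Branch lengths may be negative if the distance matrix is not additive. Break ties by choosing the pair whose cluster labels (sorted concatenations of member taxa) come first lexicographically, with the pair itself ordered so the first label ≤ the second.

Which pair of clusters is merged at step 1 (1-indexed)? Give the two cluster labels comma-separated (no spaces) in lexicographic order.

1. join A+E (d=1, Q=-93) ⇒ AE; edges |A|=-1/4, |E|=5/4
  updated: d(AE,J)=23, d(AE,M)=45/2
2. join AE+J (d=23, Q=-99/2) ⇒ AEJ; edges |AE|=83/4, |J|=9/4
  updated: d(AEJ,M)=7/4
3. join AEJ+M (d=7/4) ⇒ AEJM; edges |AEJ|=7/8, |M|=7/8
final tree: (((A:-1/4,E:5/4):83/4,J:9/4):7/8,M:7/8)
total length: 103/4

A,E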